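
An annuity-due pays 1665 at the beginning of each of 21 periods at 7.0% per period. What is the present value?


PV_due = PMT * (1-(1+i)^(-n))/i * (1+i)
PV_immediate = 18041.153
PV_due = 18041.153 * 1.07
= 19304.0337


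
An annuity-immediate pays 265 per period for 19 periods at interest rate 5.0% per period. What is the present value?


PV = PMT * (1 - (1+i)^(-n)) / i
= 265 * (1 - (1+0.05)^(-19)) / 0.05
= 265 * (1 - 0.395734) / 0.05
= 265 * 12.085321
= 3202.61


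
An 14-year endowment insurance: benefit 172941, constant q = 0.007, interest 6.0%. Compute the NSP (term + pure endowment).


Term component = 10825.2945
Pure endowment = 14_p_x * v^14 * benefit = 0.906337 * 0.442301 * 172941 = 69327.4667
NSP = 80152.7613


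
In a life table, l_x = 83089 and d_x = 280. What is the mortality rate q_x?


q_x = d_x / l_x
= 280 / 83089
= 0.0034


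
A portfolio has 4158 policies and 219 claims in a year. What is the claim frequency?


frequency = claims / policies
= 219 / 4158
= 0.0527


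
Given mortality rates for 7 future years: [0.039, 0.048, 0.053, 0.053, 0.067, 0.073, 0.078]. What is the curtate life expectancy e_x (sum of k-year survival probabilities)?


e_x = sum_{k=1}^{n} k_p_x
k_p_x values:
  1_p_x = 0.961
  2_p_x = 0.914872
  3_p_x = 0.866384
  4_p_x = 0.820465
  5_p_x = 0.765494
  6_p_x = 0.709613
  7_p_x = 0.654263
e_x = 5.6921


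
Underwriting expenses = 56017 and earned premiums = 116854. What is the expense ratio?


Expense ratio = expenses / premiums
= 56017 / 116854
= 0.4794


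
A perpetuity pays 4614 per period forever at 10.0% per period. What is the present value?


PV = PMT / i
= 4614 / 0.1
= 46140.0


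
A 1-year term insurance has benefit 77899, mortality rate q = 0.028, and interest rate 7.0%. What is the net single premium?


NSP = benefit * q * v
v = 1/(1+i) = 0.934579
NSP = 77899 * 0.028 * 0.934579
= 2038.4785


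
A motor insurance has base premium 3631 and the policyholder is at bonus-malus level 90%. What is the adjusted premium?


adjusted = base * BM_level / 100
= 3631 * 90 / 100
= 3631 * 0.9
= 3267.9


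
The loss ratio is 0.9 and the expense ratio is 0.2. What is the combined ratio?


Combined ratio = loss ratio + expense ratio
= 0.9 + 0.2
= 1.1


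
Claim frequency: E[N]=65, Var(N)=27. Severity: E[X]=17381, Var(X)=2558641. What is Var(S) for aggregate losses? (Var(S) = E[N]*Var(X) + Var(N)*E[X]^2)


Var(S) = E[N]*Var(X) + Var(N)*E[X]^2
= 65*2558641 + 27*17381^2
= 166311665 + 8156677347
= 8.3230e+09


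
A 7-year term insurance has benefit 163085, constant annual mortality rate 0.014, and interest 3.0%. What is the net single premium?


NSP = benefit * sum_{k=0}^{n-1} k_p_x * q * v^(k+1)
With constant q=0.014, v=0.970874
Sum = 0.083784
NSP = 163085 * 0.083784
= 13663.9466


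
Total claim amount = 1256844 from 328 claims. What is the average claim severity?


severity = total / number
= 1256844 / 328
= 3831.8415


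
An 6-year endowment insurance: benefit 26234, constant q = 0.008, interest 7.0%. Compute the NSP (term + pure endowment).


Term component = 982.1183
Pure endowment = 6_p_x * v^6 * benefit = 0.95295 * 0.666342 * 26234 = 16658.3461
NSP = 17640.4645


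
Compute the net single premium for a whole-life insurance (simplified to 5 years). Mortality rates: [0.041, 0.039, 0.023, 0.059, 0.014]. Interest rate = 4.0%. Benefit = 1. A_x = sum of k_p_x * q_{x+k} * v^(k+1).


v = 0.961538
Year 0: k_p_x=1.0, q=0.041, term=0.039423
Year 1: k_p_x=0.959, q=0.039, term=0.034579
Year 2: k_p_x=0.921599, q=0.023, term=0.018844
Year 3: k_p_x=0.900402, q=0.059, term=0.04541
Year 4: k_p_x=0.847278, q=0.014, term=0.00975
A_x = 0.148


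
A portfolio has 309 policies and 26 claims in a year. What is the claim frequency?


frequency = claims / policies
= 26 / 309
= 0.0841


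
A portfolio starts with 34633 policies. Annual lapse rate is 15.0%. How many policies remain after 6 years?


remaining = initial * (1 - lapse)^years
= 34633 * (1 - 0.15)^6
= 34633 * 0.37715
= 13061.8192


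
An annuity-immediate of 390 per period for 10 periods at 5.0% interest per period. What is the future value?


FV = PMT * ((1+i)^n - 1) / i
= 390 * ((1.05)^10 - 1) / 0.05
= 390 * (1.628895 - 1) / 0.05
= 4905.3781


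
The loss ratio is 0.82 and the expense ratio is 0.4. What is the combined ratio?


Combined ratio = loss ratio + expense ratio
= 0.82 + 0.4
= 1.22


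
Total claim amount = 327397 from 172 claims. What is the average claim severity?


severity = total / number
= 327397 / 172
= 1903.4709


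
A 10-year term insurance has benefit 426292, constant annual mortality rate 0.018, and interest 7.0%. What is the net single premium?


NSP = benefit * sum_{k=0}^{n-1} k_p_x * q * v^(k+1)
With constant q=0.018, v=0.934579
Sum = 0.117836
NSP = 426292 * 0.117836
= 50232.5033


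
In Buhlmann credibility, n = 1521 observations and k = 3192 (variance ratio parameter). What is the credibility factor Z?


Z = n / (n + k)
= 1521 / (1521 + 3192)
= 1521 / 4713
= 0.3227


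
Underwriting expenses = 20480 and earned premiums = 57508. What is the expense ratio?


Expense ratio = expenses / premiums
= 20480 / 57508
= 0.3561


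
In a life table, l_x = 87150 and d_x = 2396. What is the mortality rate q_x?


q_x = d_x / l_x
= 2396 / 87150
= 0.0275


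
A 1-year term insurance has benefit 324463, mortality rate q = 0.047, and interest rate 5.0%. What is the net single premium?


NSP = benefit * q * v
v = 1/(1+i) = 0.952381
NSP = 324463 * 0.047 * 0.952381
= 14523.5819


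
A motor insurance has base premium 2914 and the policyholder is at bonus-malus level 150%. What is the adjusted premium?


adjusted = base * BM_level / 100
= 2914 * 150 / 100
= 2914 * 1.5
= 4371.0


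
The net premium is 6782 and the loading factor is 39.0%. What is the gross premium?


Gross = net * (1 + loading)
= 6782 * (1 + 0.39)
= 6782 * 1.39
= 9426.98


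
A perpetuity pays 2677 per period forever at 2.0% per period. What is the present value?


PV = PMT / i
= 2677 / 0.02
= 133850.0


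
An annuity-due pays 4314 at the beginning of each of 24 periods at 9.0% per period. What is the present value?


PV_due = PMT * (1-(1+i)^(-n))/i * (1+i)
PV_immediate = 41874.3232
PV_due = 41874.3232 * 1.09
= 45643.0123


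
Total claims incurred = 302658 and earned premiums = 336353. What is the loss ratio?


Loss ratio = claims / premiums
= 302658 / 336353
= 0.8998


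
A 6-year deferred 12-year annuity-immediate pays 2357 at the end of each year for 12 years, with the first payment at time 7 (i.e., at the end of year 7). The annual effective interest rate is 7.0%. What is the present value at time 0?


PV at time 6 of the 12-year annuity-immediate:
a_n = 2357 * (1-(1+0.07)^(-12))/0.07 = 18720.9116
Discount back 6 years to time 0:
PV = 18720.9116 * (1+0.07)^(-6)
= 18720.9116 * 0.666342
= 12474.5339


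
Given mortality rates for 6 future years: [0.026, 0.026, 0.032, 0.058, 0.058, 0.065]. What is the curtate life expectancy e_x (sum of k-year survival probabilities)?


e_x = sum_{k=1}^{n} k_p_x
k_p_x values:
  1_p_x = 0.974
  2_p_x = 0.948676
  3_p_x = 0.918318
  4_p_x = 0.865056
  5_p_x = 0.814883
  6_p_x = 0.761915
e_x = 5.2828


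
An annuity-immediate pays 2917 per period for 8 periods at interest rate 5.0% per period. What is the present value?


PV = PMT * (1 - (1+i)^(-n)) / i
= 2917 * (1 - (1+0.05)^(-8)) / 0.05
= 2917 * (1 - 0.676839) / 0.05
= 2917 * 6.463213
= 18853.1916


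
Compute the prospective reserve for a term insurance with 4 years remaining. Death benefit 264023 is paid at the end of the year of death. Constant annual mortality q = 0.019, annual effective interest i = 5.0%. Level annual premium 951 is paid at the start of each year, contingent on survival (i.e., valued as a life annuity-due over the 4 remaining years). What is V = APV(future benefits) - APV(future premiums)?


v = 1/(1+i) = 0.952381
APV(future benefits) per unit = sum_{k=0}^{3} k_p_x * q * v^(k+1) = 0.065554
APV(future benefits) = 264023 * 0.065554 = 17307.6822
Life annuity-due factor ä_{x:4} = sum_{k=0}^{3} k_p_x * v^k = 3.622704
APV(future premiums) = 951 * 3.622704 = 3445.1915
V = 17307.6822 - 3445.1915
= 13862.4907


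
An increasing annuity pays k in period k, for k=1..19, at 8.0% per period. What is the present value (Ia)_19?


(Ia)_n = sum_{k=1}^{n} k * v^k, v = 1/(1+i)
v = 0.925926
Sum computed term by term:
(Ia)_19 = 74.617


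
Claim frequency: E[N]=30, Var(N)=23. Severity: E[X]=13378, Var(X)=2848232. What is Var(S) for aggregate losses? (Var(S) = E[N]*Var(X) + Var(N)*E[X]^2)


Var(S) = E[N]*Var(X) + Var(N)*E[X]^2
= 30*2848232 + 23*13378^2
= 85446960 + 4116330332
= 4.2018e+09


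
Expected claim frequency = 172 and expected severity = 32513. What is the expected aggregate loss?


E[S] = E[N] * E[X]
= 172 * 32513
= 5.5922e+06


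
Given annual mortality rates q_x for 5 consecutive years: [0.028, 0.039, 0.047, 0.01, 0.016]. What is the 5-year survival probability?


p_k = 1 - q_k for each year
Survival = product of (1 - q_k)
= 0.972 * 0.961 * 0.953 * 0.99 * 0.984
= 0.8672


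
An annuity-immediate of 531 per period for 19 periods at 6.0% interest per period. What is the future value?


FV = PMT * ((1+i)^n - 1) / i
= 531 * ((1.06)^19 - 1) / 0.06
= 531 * (3.0256 - 1) / 0.06
= 17926.5556


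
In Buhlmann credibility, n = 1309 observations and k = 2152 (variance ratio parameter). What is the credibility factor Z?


Z = n / (n + k)
= 1309 / (1309 + 2152)
= 1309 / 3461
= 0.3782


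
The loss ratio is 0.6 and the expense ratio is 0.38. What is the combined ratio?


Combined ratio = loss ratio + expense ratio
= 0.6 + 0.38
= 0.98


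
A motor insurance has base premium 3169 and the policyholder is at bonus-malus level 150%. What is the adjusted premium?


adjusted = base * BM_level / 100
= 3169 * 150 / 100
= 3169 * 1.5
= 4753.5


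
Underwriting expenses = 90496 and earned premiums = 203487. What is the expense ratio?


Expense ratio = expenses / premiums
= 90496 / 203487
= 0.4447


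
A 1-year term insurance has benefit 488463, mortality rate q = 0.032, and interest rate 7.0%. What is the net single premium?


NSP = benefit * q * v
v = 1/(1+i) = 0.934579
NSP = 488463 * 0.032 * 0.934579
= 14608.2393


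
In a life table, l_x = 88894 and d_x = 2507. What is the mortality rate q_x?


q_x = d_x / l_x
= 2507 / 88894
= 0.0282


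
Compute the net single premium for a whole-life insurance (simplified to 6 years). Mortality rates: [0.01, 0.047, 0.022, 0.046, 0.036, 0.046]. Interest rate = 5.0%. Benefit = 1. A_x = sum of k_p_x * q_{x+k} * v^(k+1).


v = 0.952381
Year 0: k_p_x=1.0, q=0.01, term=0.009524
Year 1: k_p_x=0.99, q=0.047, term=0.042204
Year 2: k_p_x=0.94347, q=0.022, term=0.01793
Year 3: k_p_x=0.922714, q=0.046, term=0.034919
Year 4: k_p_x=0.880269, q=0.036, term=0.02483
Year 5: k_p_x=0.848579, q=0.046, term=0.029128
A_x = 0.1585


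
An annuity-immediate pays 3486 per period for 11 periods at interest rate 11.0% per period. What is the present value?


PV = PMT * (1 - (1+i)^(-n)) / i
= 3486 * (1 - (1+0.11)^(-11)) / 0.11
= 3486 * (1 - 0.317283) / 0.11
= 3486 * 6.206515
= 21635.9124


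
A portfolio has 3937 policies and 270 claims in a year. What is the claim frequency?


frequency = claims / policies
= 270 / 3937
= 0.0686


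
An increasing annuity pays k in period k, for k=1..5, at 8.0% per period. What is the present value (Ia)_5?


(Ia)_n = sum_{k=1}^{n} k * v^k, v = 1/(1+i)
v = 0.925926
Sum computed term by term:
(Ia)_5 = 11.3651


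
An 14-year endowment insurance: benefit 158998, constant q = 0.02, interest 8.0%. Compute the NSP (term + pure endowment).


Term component = 23640.2767
Pure endowment = 14_p_x * v^14 * benefit = 0.753642 * 0.340461 * 158998 = 40796.6163
NSP = 64436.8931


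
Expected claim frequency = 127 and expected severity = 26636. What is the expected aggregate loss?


E[S] = E[N] * E[X]
= 127 * 26636
= 3.3828e+06


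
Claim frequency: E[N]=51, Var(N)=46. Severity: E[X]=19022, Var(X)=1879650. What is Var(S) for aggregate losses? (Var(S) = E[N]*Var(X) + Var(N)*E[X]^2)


Var(S) = E[N]*Var(X) + Var(N)*E[X]^2
= 51*1879650 + 46*19022^2
= 95862150 + 16644478264
= 1.6740e+10


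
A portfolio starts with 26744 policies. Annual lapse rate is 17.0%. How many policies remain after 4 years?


remaining = initial * (1 - lapse)^years
= 26744 * (1 - 0.17)^4
= 26744 * 0.474583
= 12692.2534


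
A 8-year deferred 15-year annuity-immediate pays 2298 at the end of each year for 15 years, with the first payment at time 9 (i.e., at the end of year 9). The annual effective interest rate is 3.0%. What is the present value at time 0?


PV at time 8 of the 15-year annuity-immediate:
a_n = 2298 * (1-(1+0.03)^(-15))/0.03 = 27433.3748
Discount back 8 years to time 0:
PV = 27433.3748 * (1+0.03)^(-8)
= 27433.3748 * 0.789409
= 21656.1594


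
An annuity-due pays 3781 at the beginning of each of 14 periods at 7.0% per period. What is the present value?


PV_due = PMT * (1-(1+i)^(-n))/i * (1+i)
PV_immediate = 33066.6145
PV_due = 33066.6145 * 1.07
= 35381.2775


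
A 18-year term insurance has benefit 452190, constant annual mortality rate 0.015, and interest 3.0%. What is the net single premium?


NSP = benefit * sum_{k=0}^{n-1} k_p_x * q * v^(k+1)
With constant q=0.015, v=0.970874
Sum = 0.18417
NSP = 452190 * 0.18417
= 83280.0234


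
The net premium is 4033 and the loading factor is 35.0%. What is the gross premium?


Gross = net * (1 + loading)
= 4033 * (1 + 0.35)
= 4033 * 1.35
= 5444.55


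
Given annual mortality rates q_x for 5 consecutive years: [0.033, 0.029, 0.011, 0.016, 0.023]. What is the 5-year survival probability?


p_k = 1 - q_k for each year
Survival = product of (1 - q_k)
= 0.967 * 0.971 * 0.989 * 0.984 * 0.977
= 0.8928


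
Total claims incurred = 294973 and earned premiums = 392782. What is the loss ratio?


Loss ratio = claims / premiums
= 294973 / 392782
= 0.751


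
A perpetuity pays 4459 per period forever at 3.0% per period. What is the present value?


PV = PMT / i
= 4459 / 0.03
= 148633.3333


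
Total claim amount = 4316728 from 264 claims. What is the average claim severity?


severity = total / number
= 4316728 / 264
= 16351.2424


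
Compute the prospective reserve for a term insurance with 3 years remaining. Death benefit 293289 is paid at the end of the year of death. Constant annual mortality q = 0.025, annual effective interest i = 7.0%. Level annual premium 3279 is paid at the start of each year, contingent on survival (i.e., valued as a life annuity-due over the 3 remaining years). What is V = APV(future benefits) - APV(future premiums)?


v = 1/(1+i) = 0.934579
APV(future benefits) per unit = sum_{k=0}^{2} k_p_x * q * v^(k+1) = 0.064054
APV(future benefits) = 293289 * 0.064054 = 18786.4463
Life annuity-due factor ä_{x:3} = sum_{k=0}^{2} k_p_x * v^k = 2.741528
APV(future premiums) = 3279 * 2.741528 = 8989.4691
V = 18786.4463 - 8989.4691
= 9796.9771


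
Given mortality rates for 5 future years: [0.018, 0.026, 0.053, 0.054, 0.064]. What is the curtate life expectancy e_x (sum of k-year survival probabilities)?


e_x = sum_{k=1}^{n} k_p_x
k_p_x values:
  1_p_x = 0.982
  2_p_x = 0.956468
  3_p_x = 0.905775
  4_p_x = 0.856863
  5_p_x = 0.802024
e_x = 4.5031


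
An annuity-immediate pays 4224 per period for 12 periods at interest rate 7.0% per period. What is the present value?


PV = PMT * (1 - (1+i)^(-n)) / i
= 4224 * (1 - (1+0.07)^(-12)) / 0.07
= 4224 * (1 - 0.444012) / 0.07
= 4224 * 7.942686
= 33549.9069


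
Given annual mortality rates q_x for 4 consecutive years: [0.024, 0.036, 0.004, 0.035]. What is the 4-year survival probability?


p_k = 1 - q_k for each year
Survival = product of (1 - q_k)
= 0.976 * 0.964 * 0.996 * 0.965
= 0.9043


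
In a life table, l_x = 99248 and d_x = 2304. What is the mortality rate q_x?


q_x = d_x / l_x
= 2304 / 99248
= 0.0232


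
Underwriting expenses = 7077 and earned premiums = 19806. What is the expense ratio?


Expense ratio = expenses / premiums
= 7077 / 19806
= 0.3573


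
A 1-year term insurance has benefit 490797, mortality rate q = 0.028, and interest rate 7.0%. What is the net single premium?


NSP = benefit * q * v
v = 1/(1+i) = 0.934579
NSP = 490797 * 0.028 * 0.934579
= 12843.286


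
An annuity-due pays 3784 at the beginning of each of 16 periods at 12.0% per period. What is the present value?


PV_due = PMT * (1-(1+i)^(-n))/i * (1+i)
PV_immediate = 26389.5636
PV_due = 26389.5636 * 1.12
= 29556.3112


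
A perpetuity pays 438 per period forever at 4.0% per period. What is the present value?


PV = PMT / i
= 438 / 0.04
= 10950.0


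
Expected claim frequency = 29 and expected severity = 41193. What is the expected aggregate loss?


E[S] = E[N] * E[X]
= 29 * 41193
= 1.1946e+06


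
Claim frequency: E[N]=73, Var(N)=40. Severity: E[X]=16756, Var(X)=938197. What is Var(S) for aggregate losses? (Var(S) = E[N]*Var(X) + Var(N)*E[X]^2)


Var(S) = E[N]*Var(X) + Var(N)*E[X]^2
= 73*938197 + 40*16756^2
= 68488381 + 11230541440
= 1.1299e+10


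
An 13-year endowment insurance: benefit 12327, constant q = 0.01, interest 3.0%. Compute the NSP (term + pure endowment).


Term component = 1240.253
Pure endowment = 13_p_x * v^13 * benefit = 0.877521 * 0.680951 * 12327 = 7365.988
NSP = 8606.241


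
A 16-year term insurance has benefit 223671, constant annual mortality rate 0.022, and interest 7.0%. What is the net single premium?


NSP = benefit * sum_{k=0}^{n-1} k_p_x * q * v^(k+1)
With constant q=0.022, v=0.934579
Sum = 0.182387
NSP = 223671 * 0.182387
= 40794.6691


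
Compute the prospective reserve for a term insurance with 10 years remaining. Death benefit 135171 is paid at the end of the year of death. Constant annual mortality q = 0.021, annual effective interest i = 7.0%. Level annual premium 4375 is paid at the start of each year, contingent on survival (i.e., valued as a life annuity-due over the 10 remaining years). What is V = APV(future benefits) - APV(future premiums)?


v = 1/(1+i) = 0.934579
APV(future benefits) per unit = sum_{k=0}^{9} k_p_x * q * v^(k+1) = 0.135891
APV(future benefits) = 135171 * 0.135891 = 18368.5086
Life annuity-due factor ä_{x:10} = sum_{k=0}^{9} k_p_x * v^k = 6.923965
APV(future premiums) = 4375 * 6.923965 = 30292.3461
V = 18368.5086 - 30292.3461
= -11923.8375


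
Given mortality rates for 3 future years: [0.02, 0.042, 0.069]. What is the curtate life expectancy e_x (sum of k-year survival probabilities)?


e_x = sum_{k=1}^{n} k_p_x
k_p_x values:
  1_p_x = 0.98
  2_p_x = 0.93884
  3_p_x = 0.87406
e_x = 2.7929


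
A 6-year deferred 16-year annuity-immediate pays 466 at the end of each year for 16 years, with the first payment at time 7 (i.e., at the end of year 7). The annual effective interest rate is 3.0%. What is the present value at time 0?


PV at time 6 of the 16-year annuity-immediate:
a_n = 466 * (1-(1+0.03)^(-16))/0.03 = 5853.4735
Discount back 6 years to time 0:
PV = 5853.4735 * (1+0.03)^(-6)
= 5853.4735 * 0.837484
= 4902.1919


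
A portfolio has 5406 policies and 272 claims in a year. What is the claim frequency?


frequency = claims / policies
= 272 / 5406
= 0.0503


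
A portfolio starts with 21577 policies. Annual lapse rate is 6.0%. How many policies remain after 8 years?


remaining = initial * (1 - lapse)^years
= 21577 * (1 - 0.06)^8
= 21577 * 0.609569
= 13152.669


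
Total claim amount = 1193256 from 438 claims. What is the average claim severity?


severity = total / number
= 1193256 / 438
= 2724.3288


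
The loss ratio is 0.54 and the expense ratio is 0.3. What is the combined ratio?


Combined ratio = loss ratio + expense ratio
= 0.54 + 0.3
= 0.84


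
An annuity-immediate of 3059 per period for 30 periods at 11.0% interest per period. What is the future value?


FV = PMT * ((1+i)^n - 1) / i
= 3059 * ((1.11)^30 - 1) / 0.11
= 3059 * (22.892297 - 1) / 0.11
= 608804.8656


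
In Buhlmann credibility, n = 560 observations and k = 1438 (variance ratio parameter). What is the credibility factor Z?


Z = n / (n + k)
= 560 / (560 + 1438)
= 560 / 1998
= 0.2803


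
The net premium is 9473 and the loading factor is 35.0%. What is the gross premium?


Gross = net * (1 + loading)
= 9473 * (1 + 0.35)
= 9473 * 1.35
= 12788.55


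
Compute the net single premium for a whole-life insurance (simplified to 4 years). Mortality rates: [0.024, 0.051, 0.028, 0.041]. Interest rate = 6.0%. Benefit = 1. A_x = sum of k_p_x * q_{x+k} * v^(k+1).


v = 0.943396
Year 0: k_p_x=1.0, q=0.024, term=0.022642
Year 1: k_p_x=0.976, q=0.051, term=0.0443
Year 2: k_p_x=0.926224, q=0.028, term=0.021775
Year 3: k_p_x=0.90029, q=0.041, term=0.029238
A_x = 0.118


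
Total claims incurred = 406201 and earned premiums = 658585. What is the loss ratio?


Loss ratio = claims / premiums
= 406201 / 658585
= 0.6168


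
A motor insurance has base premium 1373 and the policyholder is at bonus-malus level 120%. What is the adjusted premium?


adjusted = base * BM_level / 100
= 1373 * 120 / 100
= 1373 * 1.2
= 1647.6


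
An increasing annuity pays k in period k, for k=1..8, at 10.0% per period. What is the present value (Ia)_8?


(Ia)_n = sum_{k=1}^{n} k * v^k, v = 1/(1+i)
v = 0.909091
Sum computed term by term:
(Ia)_8 = 21.3636


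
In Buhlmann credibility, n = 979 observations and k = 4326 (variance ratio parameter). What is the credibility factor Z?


Z = n / (n + k)
= 979 / (979 + 4326)
= 979 / 5305
= 0.1845


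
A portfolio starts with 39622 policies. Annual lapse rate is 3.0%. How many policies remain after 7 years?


remaining = initial * (1 - lapse)^years
= 39622 * (1 - 0.03)^7
= 39622 * 0.807983
= 32013.8963


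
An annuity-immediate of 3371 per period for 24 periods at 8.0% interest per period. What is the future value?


FV = PMT * ((1+i)^n - 1) / i
= 3371 * ((1.08)^24 - 1) / 0.08
= 3371 * (6.341181 - 1) / 0.08
= 225064.0033


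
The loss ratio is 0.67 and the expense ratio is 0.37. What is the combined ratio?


Combined ratio = loss ratio + expense ratio
= 0.67 + 0.37
= 1.04


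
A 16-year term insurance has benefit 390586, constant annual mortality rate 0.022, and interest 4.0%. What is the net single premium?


NSP = benefit * sum_{k=0}^{n-1} k_p_x * q * v^(k+1)
With constant q=0.022, v=0.961538
Sum = 0.222124
NSP = 390586 * 0.222124
= 86758.5034


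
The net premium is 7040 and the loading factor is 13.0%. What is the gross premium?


Gross = net * (1 + loading)
= 7040 * (1 + 0.13)
= 7040 * 1.13
= 7955.2


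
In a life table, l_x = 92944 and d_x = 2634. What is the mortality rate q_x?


q_x = d_x / l_x
= 2634 / 92944
= 0.0283


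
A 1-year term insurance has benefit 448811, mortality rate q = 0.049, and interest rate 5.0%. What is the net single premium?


NSP = benefit * q * v
v = 1/(1+i) = 0.952381
NSP = 448811 * 0.049 * 0.952381
= 20944.5133


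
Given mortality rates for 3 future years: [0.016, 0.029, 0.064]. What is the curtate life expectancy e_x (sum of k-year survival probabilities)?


e_x = sum_{k=1}^{n} k_p_x
k_p_x values:
  1_p_x = 0.984
  2_p_x = 0.955464
  3_p_x = 0.894314
e_x = 2.8338


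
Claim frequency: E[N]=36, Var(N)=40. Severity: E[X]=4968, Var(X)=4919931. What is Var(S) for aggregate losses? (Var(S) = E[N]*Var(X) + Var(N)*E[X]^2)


Var(S) = E[N]*Var(X) + Var(N)*E[X]^2
= 36*4919931 + 40*4968^2
= 177117516 + 987240960
= 1.1644e+09


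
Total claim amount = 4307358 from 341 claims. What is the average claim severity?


severity = total / number
= 4307358 / 341
= 12631.5484


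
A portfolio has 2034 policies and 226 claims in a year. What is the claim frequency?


frequency = claims / policies
= 226 / 2034
= 0.1111


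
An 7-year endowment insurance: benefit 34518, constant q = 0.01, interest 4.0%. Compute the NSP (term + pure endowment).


Term component = 2013.828
Pure endowment = 7_p_x * v^7 * benefit = 0.932065 * 0.759918 * 34518 = 24448.8599
NSP = 26462.6879


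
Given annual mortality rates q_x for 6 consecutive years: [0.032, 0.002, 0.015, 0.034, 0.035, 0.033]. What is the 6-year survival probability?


p_k = 1 - q_k for each year
Survival = product of (1 - q_k)
= 0.968 * 0.998 * 0.985 * 0.966 * 0.965 * 0.967
= 0.8578


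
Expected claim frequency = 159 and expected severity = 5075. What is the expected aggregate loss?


E[S] = E[N] * E[X]
= 159 * 5075
= 806925


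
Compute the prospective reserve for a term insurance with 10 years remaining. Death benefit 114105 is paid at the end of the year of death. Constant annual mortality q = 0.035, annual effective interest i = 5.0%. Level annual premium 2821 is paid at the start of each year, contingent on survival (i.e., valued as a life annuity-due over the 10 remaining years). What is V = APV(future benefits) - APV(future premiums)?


v = 1/(1+i) = 0.952381
APV(future benefits) per unit = sum_{k=0}^{9} k_p_x * q * v^(k+1) = 0.234742
APV(future benefits) = 114105 * 0.234742 = 26785.2226
Life annuity-due factor ä_{x:10} = sum_{k=0}^{9} k_p_x * v^k = 7.042256
APV(future premiums) = 2821 * 7.042256 = 19866.2056
V = 26785.2226 - 19866.2056
= 6919.017


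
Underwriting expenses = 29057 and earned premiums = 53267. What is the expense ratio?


Expense ratio = expenses / premiums
= 29057 / 53267
= 0.5455


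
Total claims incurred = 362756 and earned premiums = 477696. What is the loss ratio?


Loss ratio = claims / premiums
= 362756 / 477696
= 0.7594


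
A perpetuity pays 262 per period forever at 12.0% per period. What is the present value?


PV = PMT / i
= 262 / 0.12
= 2183.3333


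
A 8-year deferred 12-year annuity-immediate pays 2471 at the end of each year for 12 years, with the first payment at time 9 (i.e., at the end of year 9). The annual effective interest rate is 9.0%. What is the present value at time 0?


PV at time 8 of the 12-year annuity-immediate:
a_n = 2471 * (1-(1+0.09)^(-12))/0.09 = 17694.1522
Discount back 8 years to time 0:
PV = 17694.1522 * (1+0.09)^(-8)
= 17694.1522 * 0.501866
= 8880.0983


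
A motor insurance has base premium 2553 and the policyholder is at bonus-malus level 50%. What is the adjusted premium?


adjusted = base * BM_level / 100
= 2553 * 50 / 100
= 2553 * 0.5
= 1276.5


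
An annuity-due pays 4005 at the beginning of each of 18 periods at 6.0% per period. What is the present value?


PV_due = PMT * (1-(1+i)^(-n))/i * (1+i)
PV_immediate = 43364.5519
PV_due = 43364.5519 * 1.06
= 45966.4251


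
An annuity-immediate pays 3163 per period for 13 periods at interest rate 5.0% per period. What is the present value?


PV = PMT * (1 - (1+i)^(-n)) / i
= 3163 * (1 - (1+0.05)^(-13)) / 0.05
= 3163 * (1 - 0.530321) / 0.05
= 3163 * 9.393573
= 29711.8714


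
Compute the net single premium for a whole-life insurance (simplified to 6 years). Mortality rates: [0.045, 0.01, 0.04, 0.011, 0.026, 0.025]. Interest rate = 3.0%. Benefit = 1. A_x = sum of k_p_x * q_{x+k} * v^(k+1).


v = 0.970874
Year 0: k_p_x=1.0, q=0.045, term=0.043689
Year 1: k_p_x=0.955, q=0.01, term=0.009002
Year 2: k_p_x=0.94545, q=0.04, term=0.034609
Year 3: k_p_x=0.907632, q=0.011, term=0.008871
Year 4: k_p_x=0.897648, q=0.026, term=0.020132
Year 5: k_p_x=0.874309, q=0.025, term=0.018306
A_x = 0.1346


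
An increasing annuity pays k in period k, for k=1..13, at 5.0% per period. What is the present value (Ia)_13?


(Ia)_n = sum_{k=1}^{n} k * v^k, v = 1/(1+i)
v = 0.952381
Sum computed term by term:
(Ia)_13 = 59.3815


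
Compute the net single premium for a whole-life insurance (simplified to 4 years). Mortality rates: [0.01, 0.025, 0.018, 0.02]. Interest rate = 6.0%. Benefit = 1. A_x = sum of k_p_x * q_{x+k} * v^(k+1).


v = 0.943396
Year 0: k_p_x=1.0, q=0.01, term=0.009434
Year 1: k_p_x=0.99, q=0.025, term=0.022027
Year 2: k_p_x=0.96525, q=0.018, term=0.014588
Year 3: k_p_x=0.947875, q=0.02, term=0.015016
A_x = 0.0611


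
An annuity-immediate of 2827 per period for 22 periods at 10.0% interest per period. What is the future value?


FV = PMT * ((1+i)^n - 1) / i
= 2827 * ((1.1)^22 - 1) / 0.1
= 2827 * (8.140275 - 1) / 0.1
= 201855.5725


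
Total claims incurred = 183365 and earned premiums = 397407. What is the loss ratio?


Loss ratio = claims / premiums
= 183365 / 397407
= 0.4614


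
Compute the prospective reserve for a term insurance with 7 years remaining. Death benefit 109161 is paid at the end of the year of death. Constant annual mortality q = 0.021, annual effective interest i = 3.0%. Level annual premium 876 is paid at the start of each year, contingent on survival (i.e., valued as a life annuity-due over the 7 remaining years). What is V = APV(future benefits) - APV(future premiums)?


v = 1/(1+i) = 0.970874
APV(future benefits) per unit = sum_{k=0}^{6} k_p_x * q * v^(k+1) = 0.123184
APV(future benefits) = 109161 * 0.123184 = 13446.8816
Life annuity-due factor ä_{x:7} = sum_{k=0}^{6} k_p_x * v^k = 6.041879
APV(future premiums) = 876 * 6.041879 = 5292.6858
V = 13446.8816 - 5292.6858
= 8154.1958


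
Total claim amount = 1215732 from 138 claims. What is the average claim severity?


severity = total / number
= 1215732 / 138
= 8809.6522


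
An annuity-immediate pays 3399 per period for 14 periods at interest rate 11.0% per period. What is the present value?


PV = PMT * (1 - (1+i)^(-n)) / i
= 3399 * (1 - (1+0.11)^(-14)) / 0.11
= 3399 * (1 - 0.231995) / 0.11
= 3399 * 6.981865
= 23731.3599


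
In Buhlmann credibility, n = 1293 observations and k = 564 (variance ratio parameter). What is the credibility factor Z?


Z = n / (n + k)
= 1293 / (1293 + 564)
= 1293 / 1857
= 0.6963


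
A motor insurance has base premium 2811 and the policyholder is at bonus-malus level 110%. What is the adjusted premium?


adjusted = base * BM_level / 100
= 2811 * 110 / 100
= 2811 * 1.1
= 3092.1


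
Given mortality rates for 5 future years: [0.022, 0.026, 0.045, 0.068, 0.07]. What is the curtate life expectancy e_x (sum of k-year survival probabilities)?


e_x = sum_{k=1}^{n} k_p_x
k_p_x values:
  1_p_x = 0.978
  2_p_x = 0.952572
  3_p_x = 0.909706
  4_p_x = 0.847846
  5_p_x = 0.788497
e_x = 4.4766


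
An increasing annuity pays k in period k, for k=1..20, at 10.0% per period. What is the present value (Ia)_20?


(Ia)_n = sum_{k=1}^{n} k * v^k, v = 1/(1+i)
v = 0.909091
Sum computed term by term:
(Ia)_20 = 63.9205


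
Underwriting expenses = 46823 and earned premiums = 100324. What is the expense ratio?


Expense ratio = expenses / premiums
= 46823 / 100324
= 0.4667


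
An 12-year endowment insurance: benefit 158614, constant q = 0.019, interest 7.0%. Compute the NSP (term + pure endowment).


Term component = 21918.0187
Pure endowment = 12_p_x * v^12 * benefit = 0.79438 * 0.444012 * 158614 = 55945.3859
NSP = 77863.4046


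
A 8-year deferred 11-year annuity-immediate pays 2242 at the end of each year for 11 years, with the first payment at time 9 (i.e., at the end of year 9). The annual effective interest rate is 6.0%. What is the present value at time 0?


PV at time 8 of the 11-year annuity-immediate:
a_n = 2242 * (1-(1+0.06)^(-11))/0.06 = 17682.3728
Discount back 8 years to time 0:
PV = 17682.3728 * (1+0.06)^(-8)
= 17682.3728 * 0.627412
= 11094.1395


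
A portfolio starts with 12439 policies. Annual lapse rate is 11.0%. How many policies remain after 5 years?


remaining = initial * (1 - lapse)^years
= 12439 * (1 - 0.11)^5
= 12439 * 0.558406
= 6946.0115


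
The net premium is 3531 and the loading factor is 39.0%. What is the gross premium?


Gross = net * (1 + loading)
= 3531 * (1 + 0.39)
= 3531 * 1.39
= 4908.09


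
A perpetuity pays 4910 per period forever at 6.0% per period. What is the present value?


PV = PMT / i
= 4910 / 0.06
= 81833.3333


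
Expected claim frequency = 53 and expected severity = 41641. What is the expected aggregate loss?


E[S] = E[N] * E[X]
= 53 * 41641
= 2.2070e+06


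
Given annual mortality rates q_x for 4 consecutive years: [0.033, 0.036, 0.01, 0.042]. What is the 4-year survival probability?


p_k = 1 - q_k for each year
Survival = product of (1 - q_k)
= 0.967 * 0.964 * 0.99 * 0.958
= 0.8841


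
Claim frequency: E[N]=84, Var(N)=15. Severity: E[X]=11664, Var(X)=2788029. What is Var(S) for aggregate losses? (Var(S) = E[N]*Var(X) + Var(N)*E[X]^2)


Var(S) = E[N]*Var(X) + Var(N)*E[X]^2
= 84*2788029 + 15*11664^2
= 234194436 + 2040733440
= 2.2749e+09


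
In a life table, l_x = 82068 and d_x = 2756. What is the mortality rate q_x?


q_x = d_x / l_x
= 2756 / 82068
= 0.0336


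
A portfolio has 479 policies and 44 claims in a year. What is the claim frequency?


frequency = claims / policies
= 44 / 479
= 0.0919


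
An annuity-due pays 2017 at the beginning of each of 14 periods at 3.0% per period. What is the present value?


PV_due = PMT * (1-(1+i)^(-n))/i * (1+i)
PV_immediate = 22784.1795
PV_due = 22784.1795 * 1.03
= 23467.7049


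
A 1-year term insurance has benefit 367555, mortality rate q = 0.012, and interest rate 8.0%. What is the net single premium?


NSP = benefit * q * v
v = 1/(1+i) = 0.925926
NSP = 367555 * 0.012 * 0.925926
= 4083.9444


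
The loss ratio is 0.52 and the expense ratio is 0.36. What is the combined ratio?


Combined ratio = loss ratio + expense ratio
= 0.52 + 0.36
= 0.88


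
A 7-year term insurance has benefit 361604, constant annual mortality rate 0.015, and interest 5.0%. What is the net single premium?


NSP = benefit * sum_{k=0}^{n-1} k_p_x * q * v^(k+1)
With constant q=0.015, v=0.952381
Sum = 0.08323
NSP = 361604 * 0.08323
= 30096.4351


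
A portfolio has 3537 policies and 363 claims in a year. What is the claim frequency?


frequency = claims / policies
= 363 / 3537
= 0.1026


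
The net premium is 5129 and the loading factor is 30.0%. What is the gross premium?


Gross = net * (1 + loading)
= 5129 * (1 + 0.3)
= 5129 * 1.3
= 6667.7


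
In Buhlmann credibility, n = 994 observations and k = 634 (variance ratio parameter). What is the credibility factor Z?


Z = n / (n + k)
= 994 / (994 + 634)
= 994 / 1628
= 0.6106


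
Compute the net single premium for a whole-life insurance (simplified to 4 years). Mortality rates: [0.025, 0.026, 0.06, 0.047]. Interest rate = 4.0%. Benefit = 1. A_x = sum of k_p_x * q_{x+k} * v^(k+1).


v = 0.961538
Year 0: k_p_x=1.0, q=0.025, term=0.024038
Year 1: k_p_x=0.975, q=0.026, term=0.023437
Year 2: k_p_x=0.94965, q=0.06, term=0.050654
Year 3: k_p_x=0.892671, q=0.047, term=0.035864
A_x = 0.134


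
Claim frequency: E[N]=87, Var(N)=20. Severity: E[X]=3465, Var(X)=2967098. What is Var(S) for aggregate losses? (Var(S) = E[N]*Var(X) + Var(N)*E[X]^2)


Var(S) = E[N]*Var(X) + Var(N)*E[X]^2
= 87*2967098 + 20*3465^2
= 258137526 + 240124500
= 4.9826e+08


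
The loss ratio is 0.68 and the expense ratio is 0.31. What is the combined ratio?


Combined ratio = loss ratio + expense ratio
= 0.68 + 0.31
= 0.99


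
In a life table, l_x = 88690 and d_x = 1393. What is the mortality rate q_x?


q_x = d_x / l_x
= 1393 / 88690
= 0.0157


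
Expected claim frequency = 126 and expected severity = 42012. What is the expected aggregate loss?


E[S] = E[N] * E[X]
= 126 * 42012
= 5.2935e+06


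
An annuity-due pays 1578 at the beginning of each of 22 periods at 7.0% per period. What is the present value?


PV_due = PMT * (1-(1+i)^(-n))/i * (1+i)
PV_immediate = 17454.6375
PV_due = 17454.6375 * 1.07
= 18676.4621


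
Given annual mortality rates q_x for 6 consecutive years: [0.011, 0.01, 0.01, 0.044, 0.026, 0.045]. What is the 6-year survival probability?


p_k = 1 - q_k for each year
Survival = product of (1 - q_k)
= 0.989 * 0.99 * 0.99 * 0.956 * 0.974 * 0.955
= 0.862


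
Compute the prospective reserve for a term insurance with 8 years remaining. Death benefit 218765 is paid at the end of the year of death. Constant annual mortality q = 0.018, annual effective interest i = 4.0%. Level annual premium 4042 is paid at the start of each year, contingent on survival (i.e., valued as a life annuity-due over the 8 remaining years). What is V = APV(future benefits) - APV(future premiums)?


v = 1/(1+i) = 0.961538
APV(future benefits) per unit = sum_{k=0}^{7} k_p_x * q * v^(k+1) = 0.114248
APV(future benefits) = 218765 * 0.114248 = 24993.5495
Life annuity-due factor ä_{x:8} = sum_{k=0}^{7} k_p_x * v^k = 6.601018
APV(future premiums) = 4042 * 6.601018 = 26681.3156
V = 24993.5495 - 26681.3156
= -1687.7661


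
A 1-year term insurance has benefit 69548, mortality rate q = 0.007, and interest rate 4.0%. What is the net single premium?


NSP = benefit * q * v
v = 1/(1+i) = 0.961538
NSP = 69548 * 0.007 * 0.961538
= 468.1115


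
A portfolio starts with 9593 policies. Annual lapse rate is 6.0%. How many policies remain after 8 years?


remaining = initial * (1 - lapse)^years
= 9593 * (1 - 0.06)^8
= 9593 * 0.609569
= 5847.5948


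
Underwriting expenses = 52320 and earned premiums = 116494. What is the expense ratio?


Expense ratio = expenses / premiums
= 52320 / 116494
= 0.4491


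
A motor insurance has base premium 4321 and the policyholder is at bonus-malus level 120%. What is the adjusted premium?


adjusted = base * BM_level / 100
= 4321 * 120 / 100
= 4321 * 1.2
= 5185.2


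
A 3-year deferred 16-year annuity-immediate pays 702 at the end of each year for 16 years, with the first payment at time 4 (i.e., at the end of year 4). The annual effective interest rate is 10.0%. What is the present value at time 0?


PV at time 3 of the 16-year annuity-immediate:
a_n = 702 * (1-(1+0.1)^(-16))/0.1 = 5492.2435
Discount back 3 years to time 0:
PV = 5492.2435 * (1+0.1)^(-3)
= 5492.2435 * 0.751315
= 4126.4038


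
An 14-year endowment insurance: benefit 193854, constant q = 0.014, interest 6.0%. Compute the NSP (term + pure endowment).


Term component = 23359.3266
Pure endowment = 14_p_x * v^14 * benefit = 0.820875 * 0.442301 * 193854 = 70383.2736
NSP = 93742.6002


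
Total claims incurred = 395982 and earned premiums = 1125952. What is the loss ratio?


Loss ratio = claims / premiums
= 395982 / 1125952
= 0.3517


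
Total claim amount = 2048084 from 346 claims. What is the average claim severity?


severity = total / number
= 2048084 / 346
= 5919.3179


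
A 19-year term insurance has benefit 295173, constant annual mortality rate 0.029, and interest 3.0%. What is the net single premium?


NSP = benefit * sum_{k=0}^{n-1} k_p_x * q * v^(k+1)
With constant q=0.029, v=0.970874
Sum = 0.331273
NSP = 295173 * 0.331273
= 97782.902


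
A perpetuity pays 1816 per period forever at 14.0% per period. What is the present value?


PV = PMT / i
= 1816 / 0.14
= 12971.4286


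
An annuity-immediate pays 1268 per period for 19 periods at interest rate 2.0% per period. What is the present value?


PV = PMT * (1 - (1+i)^(-n)) / i
= 1268 * (1 - (1+0.02)^(-19)) / 0.02
= 1268 * (1 - 0.686431) / 0.02
= 1268 * 15.678462
= 19880.2898


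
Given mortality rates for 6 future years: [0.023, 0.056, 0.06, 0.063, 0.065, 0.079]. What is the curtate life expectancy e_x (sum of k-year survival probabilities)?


e_x = sum_{k=1}^{n} k_p_x
k_p_x values:
  1_p_x = 0.977
  2_p_x = 0.922288
  3_p_x = 0.866951
  4_p_x = 0.812333
  5_p_x = 0.759531
  6_p_x = 0.699528
e_x = 5.0376


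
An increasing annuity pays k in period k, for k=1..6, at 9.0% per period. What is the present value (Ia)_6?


(Ia)_n = sum_{k=1}^{n} k * v^k, v = 1/(1+i)
v = 0.917431
Sum computed term by term:
(Ia)_6 = 14.5783
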